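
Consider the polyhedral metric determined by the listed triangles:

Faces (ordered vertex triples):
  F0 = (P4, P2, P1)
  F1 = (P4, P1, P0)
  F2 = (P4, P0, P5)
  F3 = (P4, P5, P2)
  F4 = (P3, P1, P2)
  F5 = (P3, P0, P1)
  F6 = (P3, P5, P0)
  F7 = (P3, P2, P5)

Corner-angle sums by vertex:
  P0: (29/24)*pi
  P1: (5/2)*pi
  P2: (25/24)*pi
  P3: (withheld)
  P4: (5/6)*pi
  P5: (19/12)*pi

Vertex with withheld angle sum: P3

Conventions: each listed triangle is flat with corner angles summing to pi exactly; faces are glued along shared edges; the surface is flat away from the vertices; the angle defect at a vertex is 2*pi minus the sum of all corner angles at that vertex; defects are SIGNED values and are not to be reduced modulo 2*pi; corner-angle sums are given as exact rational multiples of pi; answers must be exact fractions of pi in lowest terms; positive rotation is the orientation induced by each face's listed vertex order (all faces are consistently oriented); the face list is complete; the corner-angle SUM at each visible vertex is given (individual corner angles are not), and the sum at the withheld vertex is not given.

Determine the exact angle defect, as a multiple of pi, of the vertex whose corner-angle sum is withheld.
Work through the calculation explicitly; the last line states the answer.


V = 6, E = 12, F = 8; chi = V - E + F = 2
Gauss-Bonnet: total defect = 2*pi*chi = 4*pi; visible defects sum to (17/6)*pi

Answer: defect(P3) = (7/6)*pi


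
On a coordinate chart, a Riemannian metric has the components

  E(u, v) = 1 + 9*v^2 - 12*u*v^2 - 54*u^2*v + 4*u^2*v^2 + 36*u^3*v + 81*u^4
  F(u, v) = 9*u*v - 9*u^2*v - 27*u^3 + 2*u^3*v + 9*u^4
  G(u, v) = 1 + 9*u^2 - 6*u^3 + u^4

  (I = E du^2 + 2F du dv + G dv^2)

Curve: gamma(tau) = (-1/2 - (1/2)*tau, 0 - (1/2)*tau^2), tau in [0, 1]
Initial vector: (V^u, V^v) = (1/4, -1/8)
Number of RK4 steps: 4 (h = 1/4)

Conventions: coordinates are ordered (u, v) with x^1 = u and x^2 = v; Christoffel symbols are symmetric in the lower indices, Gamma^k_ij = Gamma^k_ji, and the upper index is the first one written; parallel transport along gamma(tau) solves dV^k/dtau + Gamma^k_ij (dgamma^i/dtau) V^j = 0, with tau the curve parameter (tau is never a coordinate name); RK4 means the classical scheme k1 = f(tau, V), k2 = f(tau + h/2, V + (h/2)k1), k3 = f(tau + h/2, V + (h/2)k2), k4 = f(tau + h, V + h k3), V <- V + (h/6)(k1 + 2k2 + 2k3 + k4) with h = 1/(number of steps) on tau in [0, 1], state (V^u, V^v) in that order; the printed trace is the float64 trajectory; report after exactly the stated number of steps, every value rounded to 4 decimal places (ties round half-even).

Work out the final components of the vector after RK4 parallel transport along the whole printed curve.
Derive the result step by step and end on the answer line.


gamma'(tau) = (-1/2, -tau); f(tau, V)^k = -Gamma^k_ij(gamma(tau)) gamma'^i(tau) V^j; h = 1/4; intermediate values shown to 6 dp
curve data and Christoffel symbols at the stage parameters:
  tau = 0.000000: gamma = (-0.500000, 0.000000), gamma' = (-0.500000, 0.000000); Gamma_uuu = -2.219178, Gamma_uuv = -0.986301, Gamma_uvv = 0.000000, Gamma_vuu = -1.726027, Gamma_vuv = -0.767123, Gamma_vvv = 0.000000
  tau = 0.125000: gamma = (-0.562500, -0.007812), gamma' = (-0.500000, -0.125000); Gamma_uuu = -2.194230, Gamma_uuv = -0.892568, Gamma_uvv = 0.000000, Gamma_vuu = -1.526809, Gamma_vuv = -0.621075, Gamma_vvv = 0.000000
  tau = 0.250000: gamma = (-0.625000, -0.031250), gamma' = (-0.500000, -0.250000); Gamma_uuu = -2.122641, Gamma_uuv = -0.797456, Gamma_uvv = 0.000000, Gamma_vuu = -1.318128, Gamma_vuv = -0.495208, Gamma_vvv = 0.000000
  tau = 0.375000: gamma = (-0.687500, -0.070312), gamma' = (-0.500000, -0.375000); Gamma_uuu = -2.022005, Gamma_uuv = -0.706818, Gamma_uvv = 0.000000, Gamma_vuu = -1.123769, Gamma_vuv = -0.392828, Gamma_vvv = 0.000000
  tau = 0.500000: gamma = (-0.750000, -0.125000), gamma' = (-0.500000, -0.500000); Gamma_uuu = -1.907331, Gamma_uuv = -0.624217, Gamma_uvv = 0.000000, Gamma_vuu = -0.953665, Gamma_vuv = -0.312109, Gamma_vvv = 0.000000
  tau = 0.625000: gamma = (-0.812500, -0.195312), gamma' = (-0.500000, -0.625000); Gamma_uuu = -1.789129, Gamma_uuv = -0.551074, Gamma_uvv = 0.000000, Gamma_vuu = -0.809690, Gamma_vuv = -0.249395, Gamma_vvv = 0.000000
  tau = 0.750000: gamma = (-0.875000, -0.281250), gamma' = (-0.500000, -0.750000); Gamma_uuu = -1.673835, Gamma_uuv = -0.487400, Gamma_uvv = 0.000000, Gamma_vuu = -0.689881, Gamma_vuv = -0.200885, Gamma_vvv = 0.000000
  tau = 0.875000: gamma = (-0.937500, -0.382812), gamma' = (-0.500000, -0.875000); Gamma_uuu = -1.564929, Gamma_uuv = -0.432469, Gamma_uvv = 0.000000, Gamma_vuu = -0.590893, Gamma_vuv = -0.163294, Gamma_vvv = 0.000000
  tau = 1.000000: gamma = (-1.000000, -0.500000), gamma' = (-0.500000, -1.000000); Gamma_uuu = -1.463987, Gamma_uuv = -0.385260, Gamma_uvv = 0.000000, Gamma_vuu = -0.509213, Gamma_vuv = -0.134003, Gamma_vvv = 0.000000
step 0: V^u = 0.2500, V^v = -0.1250
step 1: k1 = (-0.215753, -0.167808), k2 = (-0.204427, -0.142247), k3 = (-0.207565, -0.144430), k4 = (-0.185515, -0.115202); V <- V + (h/6)(k1 + 2k2 + 2k3 + k4): V^u = 0.1989, V^v = -0.1607
step 2: k1 = (-0.186742, -0.115964), k2 = (-0.162173, -0.090131), k3 = (-0.167233, -0.092943), k4 = (-0.141501, -0.070750); V <- V + (h/6)(k1 + 2k2 + 2k3 + k4): V^u = 0.1578, V^v = -0.1837
step 3: k1 = (-0.142425, -0.071213), k2 = (-0.120406, -0.054491), k3 = (-0.124392, -0.056295), k4 = (-0.104178, -0.042938); V <- V + (h/6)(k1 + 2k2 + 2k3 + k4): V^u = 0.1271, V^v = -0.1977
step 4: k1 = (-0.104707, -0.043156), k2 = (-0.088489, -0.033412), k3 = (-0.091106, -0.034400), k4 = (-0.076866, -0.026736); V <- V + (h/6)(k1 + 2k2 + 2k3 + k4): V^u = 0.1046, V^v = -0.2063

Answer: V^u = 0.1046, V^v = -0.2063


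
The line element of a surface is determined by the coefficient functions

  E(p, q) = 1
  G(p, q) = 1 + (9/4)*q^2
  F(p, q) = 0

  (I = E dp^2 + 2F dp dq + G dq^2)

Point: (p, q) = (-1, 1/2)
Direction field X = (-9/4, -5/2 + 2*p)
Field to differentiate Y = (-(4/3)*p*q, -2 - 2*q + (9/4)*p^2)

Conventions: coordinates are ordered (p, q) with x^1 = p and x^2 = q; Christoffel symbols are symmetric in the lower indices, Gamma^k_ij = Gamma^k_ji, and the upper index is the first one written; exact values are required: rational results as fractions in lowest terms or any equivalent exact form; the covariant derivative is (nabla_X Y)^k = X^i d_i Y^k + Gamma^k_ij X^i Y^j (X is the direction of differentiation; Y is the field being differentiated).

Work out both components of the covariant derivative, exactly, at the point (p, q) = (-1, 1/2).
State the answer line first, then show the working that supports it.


Answer: (nabla_X Y)^p = -9/2, (nabla_X Y)^q = 4311/200

E = 1, F = 0, G = 25/16 at the point
E_p = 0, E_q = 0, F_p = 0, F_q = 0, G_p = 0, G_q = 9/4
EG - F^2 = 25/16;  g^inv = (16/25) * [[25/16, 0], [0, 1]]
first-kind symbols [ij,l] = (1/2)(d_i g_jl + d_j g_il - d_l g_ij): [pp,p] = E_p/2 = 0, [pp,q] = F_p - E_q/2 = 0, [pq,p] = E_q/2 = 0, [pq,q] = G_p/2 = 0, [qq,p] = F_q - G_p/2 = 0, [qq,q] = G_q/2 = 9/8
Gamma^p_ij = (G*[ij,p] - F*[ij,q])/(EG - F^2), Gamma^q_ij = (E*[ij,q] - F*[ij,p])/(EG - F^2)
Gamma_ppp = 0, Gamma_ppq = 0, Gamma_pqq = 0, Gamma_qpp = 0, Gamma_qpq = 0, Gamma_qqq = 18/25
X = (-9/4, -9/2), Y = (2/3, -3/4) at the point


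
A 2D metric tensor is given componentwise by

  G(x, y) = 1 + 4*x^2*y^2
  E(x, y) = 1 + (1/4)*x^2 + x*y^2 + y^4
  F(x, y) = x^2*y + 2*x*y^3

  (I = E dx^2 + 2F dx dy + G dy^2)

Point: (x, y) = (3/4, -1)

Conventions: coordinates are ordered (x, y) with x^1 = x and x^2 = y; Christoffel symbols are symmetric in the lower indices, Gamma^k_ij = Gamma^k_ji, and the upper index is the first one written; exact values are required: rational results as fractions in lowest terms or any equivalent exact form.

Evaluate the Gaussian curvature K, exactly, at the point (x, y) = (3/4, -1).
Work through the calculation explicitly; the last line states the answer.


E = 185/64, F = -33/16, G = 13/4, EG - F^2 = 329/64 at the point
E_x = 11/8, E_y = -11/2, F_x = -7/2, F_y = 81/16, G_x = 6, G_y = -9/2
E_yy = 27/2, F_xy = 15/2, G_xx = 8
The intrinsic route: Brioschi's K = (det M1 - det M2)/(EG - F^2)^2.
M1 = [[-E_yy/2 + F_xy - G_xx/2, E_x/2, F_x - E_y/2], [F_y - G_x/2, E, F], [G_y/2, F, G]] = [[-13/4, 11/16, -3/4], [33/16, 185/64, -33/16], [-9/4, -33/16, 13/4]]; det M1 = -317/16
M2 = [[0, E_y/2, G_x/2], [E_y/2, E, F], [G_x/2, F, G]] = [[0, -11/4, 3], [-11/4, 185/64, -33/16], [3, -33/16, 13/4]]; det M2 = -265/16
det M1 - det M2 = -13/4; K = -13/4 / (329/64)^2 = -13312/108241

Answer: K = -13312/108241


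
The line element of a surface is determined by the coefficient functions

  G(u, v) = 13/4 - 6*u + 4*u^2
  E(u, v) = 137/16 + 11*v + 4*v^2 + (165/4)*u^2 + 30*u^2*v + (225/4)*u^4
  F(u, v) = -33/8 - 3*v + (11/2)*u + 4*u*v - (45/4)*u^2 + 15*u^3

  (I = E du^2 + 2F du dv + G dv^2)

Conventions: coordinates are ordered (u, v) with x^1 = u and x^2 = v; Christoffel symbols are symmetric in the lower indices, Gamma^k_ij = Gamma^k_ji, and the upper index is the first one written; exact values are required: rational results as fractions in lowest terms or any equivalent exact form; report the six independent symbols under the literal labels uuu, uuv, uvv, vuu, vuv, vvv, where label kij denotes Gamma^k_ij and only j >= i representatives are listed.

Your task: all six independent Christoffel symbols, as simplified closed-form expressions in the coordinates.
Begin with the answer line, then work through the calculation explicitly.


Answer: Gamma_uuu = (1800*u^3 + 480*u*v + 660*u)/(900*u^4 + 480*u^2*v + 724*u^2 - 96*u + 64*v^2 + 176*v + 173), Gamma_uuv = (240*u^2 + 64*v + 88)/(900*u^4 + 480*u^2*v + 724*u^2 - 96*u + 64*v^2 + 176*v + 173), Gamma_uvv = 0, Gamma_vuu = (480*u^2 - 360*u)/(900*u^4 + 480*u^2*v + 724*u^2 - 96*u + 64*v^2 + 176*v + 173), Gamma_vuv = (64*u - 48)/(900*u^4 + 480*u^2*v + 724*u^2 - 96*u + 64*v^2 + 176*v + 173), Gamma_vvv = 0

E = 137/16 + 11*v + 4*v^2 + (165/4)*u^2 + 30*u^2*v + (225/4)*u^4; F = -33/8 - 3*v + (11/2)*u + 4*u*v - (45/4)*u^2 + 15*u^3; G = 13/4 - 6*u + 4*u^2
Gamma^k_ij = (1/2) g^{kl} (d_i g_jl + d_j g_il - d_l g_ij), with g^inv = (1/(EG-F^2)) [[G, -F], [-F, E]]
first partials: E_u = (165/2)*u + 60*u*v + 225*u^3, E_v = 11 + 8*v + 30*u^2, F_u = 11/2 + 4*v - (45/2)*u + 45*u^2, F_v = -3 + 4*u, G_u = -6 + 8*u, G_v = 0
D = EG - F^2 = 173/16 + 11*v - 6*u + 4*v^2 + (181/4)*u^2 + 30*u^2*v + (225/4)*u^4
expanded: Gamma^u_uu = (G E_u - 2F F_u + F E_v)/(2D), Gamma^u_uv = (G E_v - F G_u)/(2D), Gamma^u_vv = (2G F_v - G G_u - F G_v)/(2D), Gamma^v_uu = (2E F_u - E E_v - F E_u)/(2D), Gamma^v_uv = (E G_u - F E_v)/(2D), Gamma^v_vv = (E G_v - 2F F_v + F G_u)/(2D); substitute and cancel common factors


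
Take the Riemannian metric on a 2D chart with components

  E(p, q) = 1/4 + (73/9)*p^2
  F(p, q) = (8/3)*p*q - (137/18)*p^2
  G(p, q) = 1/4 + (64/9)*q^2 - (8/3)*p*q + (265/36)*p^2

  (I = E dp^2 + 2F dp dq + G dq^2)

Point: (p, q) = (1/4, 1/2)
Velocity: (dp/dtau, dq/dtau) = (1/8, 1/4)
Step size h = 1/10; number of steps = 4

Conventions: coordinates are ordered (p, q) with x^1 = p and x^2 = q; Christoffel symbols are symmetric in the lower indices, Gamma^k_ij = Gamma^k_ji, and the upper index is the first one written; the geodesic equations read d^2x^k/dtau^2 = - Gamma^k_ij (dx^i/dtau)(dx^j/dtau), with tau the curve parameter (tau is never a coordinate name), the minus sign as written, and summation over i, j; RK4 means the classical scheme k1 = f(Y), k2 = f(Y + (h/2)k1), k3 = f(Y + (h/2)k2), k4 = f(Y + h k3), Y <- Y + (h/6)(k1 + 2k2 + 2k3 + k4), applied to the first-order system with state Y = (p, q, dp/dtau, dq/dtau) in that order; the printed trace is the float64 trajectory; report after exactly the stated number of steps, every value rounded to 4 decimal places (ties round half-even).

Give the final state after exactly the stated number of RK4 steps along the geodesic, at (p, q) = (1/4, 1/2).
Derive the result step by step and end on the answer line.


f(Y) = (dp/dtau, dq/dtau, -Gamma^p_ij Y'^i Y'^j, -Gamma^q_ij Y'^i Y'^j) with the Gammas evaluated at the stage position; h = 0.100000; intermediate values shown to 6 dp
step 0: p = 0.2500, q = 0.5000, dp/dtau = 0.1250, dq/dtau = 0.2500
step 1:
  k1: at (p, q) = (0.250000, 0.500000), (dp/dtau, dq/dtau) = (0.125000, 0.250000); Gamma_ppp = 2.494086, Gamma_ppq = 0.103737, Gamma_pqq = -0.393336, Gamma_qpp = -0.982663, Gamma_qpq = 0.551576, Gamma_qqq = 1.469578; k1 = (0.125000, 0.250000, -0.020870, -0.110968)
  k2: at (p, q) = (0.256250, 0.512500), (dp/dtau, dq/dtau) = (0.123956, 0.244452); Gamma_ppp = 2.472068, Gamma_ppq = 0.103450, Gamma_pqq = -0.388468, Gamma_qpp = -0.961507, Gamma_qpq = 0.541298, Gamma_qqq = 1.441482; k2 = (0.123956, 0.244452, -0.021040, -0.104168)
  k3: at (p, q) = (0.256198, 0.512223), (dp/dtau, dq/dtau) = (0.123948, 0.244792); Gamma_ppp = 2.471998, Gamma_ppq = 0.103610, Gamma_pqq = -0.388554, Gamma_qpp = -0.962261, Gamma_qpq = 0.541776, Gamma_qqq = 1.441875; k3 = (0.123948, 0.244792, -0.020982, -0.104495)
  k4: at (p, q) = (0.262395, 0.524479), (dp/dtau, dq/dtau) = (0.122902, 0.239551); Gamma_ppp = 2.449485, Gamma_ppq = 0.103375, Gamma_pqq = -0.383786, Gamma_qpp = -0.942453, Gamma_qpq = 0.532172, Gamma_qqq = 1.414994; k4 = (0.122902, 0.239551, -0.021063, -0.098299)
  Y <- Y + (h/6)(k1 + 2k2 + 2k3 + k4): p = 0.2624, q = 0.5245, dp/dtau = 0.1229, dq/dtau = 0.2396
step 2:
  k1: at (p, q) = (0.262395, 0.524467), (dp/dtau, dq/dtau) = (0.122900, 0.239557); Gamma_ppp = 2.449465, Gamma_ppq = 0.103387, Gamma_pqq = -0.383789, Gamma_qpp = -0.942492, Gamma_qpq = 0.532199, Gamma_qqq = 1.415004; k1 = (0.122900, 0.239557, -0.021061, -0.098305)
  k2: at (p, q) = (0.268540, 0.536445), (dp/dtau, dq/dtau) = (0.121847, 0.234642); Gamma_ppp = 2.426512, Gamma_ppq = 0.103240, Gamma_pqq = -0.379131, Gamma_qpp = -0.924072, Gamma_qpq = 0.523316, Gamma_qqq = 1.389323; k2 = (0.121847, 0.234642, -0.021056, -0.092696)
  k3: at (p, q) = (0.268488, 0.536199), (dp/dtau, dq/dtau) = (0.121848, 0.234922); Gamma_ppp = 2.426509, Gamma_ppq = 0.103366, Gamma_pqq = -0.379204, Gamma_qpp = -0.924670, Gamma_qpq = 0.523694, Gamma_qqq = 1.389668; k3 = (0.121848, 0.234922, -0.021016, -0.092946)
  k4: at (p, q) = (0.274580, 0.547959), (dp/dtau, dq/dtau) = (0.120799, 0.230262); Gamma_ppp = 2.403322, Gamma_ppq = 0.103250, Gamma_pqq = -0.374639, Gamma_qpp = -0.907329, Gamma_qpq = 0.515342, Gamma_qqq = 1.365068; k4 = (0.120799, 0.230262, -0.020950, -0.087806)
  Y <- Y + (h/6)(k1 + 2k2 + 2k3 + k4): p = 0.2746, q = 0.5479, dp/dtau = 0.1208, dq/dtau = 0.2303
step 3:
  k1: at (p, q) = (0.274580, 0.547950), (dp/dtau, dq/dtau) = (0.120798, 0.230267); Gamma_ppp = 2.403308, Gamma_ppq = 0.103259, Gamma_pqq = -0.374641, Gamma_qpp = -0.907358, Gamma_qpq = 0.515362, Gamma_qqq = 1.365077; k1 = (0.120798, 0.230267, -0.020949, -0.087810)
  k2: at (p, q) = (0.280620, 0.559463), (dp/dtau, dq/dtau) = (0.119750, 0.225876); Gamma_ppp = 2.379928, Gamma_ppq = 0.103202, Gamma_pqq = -0.370178, Gamma_qpp = -0.891126, Gamma_qpq = 0.507578, Gamma_qqq = 1.341542; k2 = (0.119750, 0.225876, -0.020825, -0.083125)
  k3: at (p, q) = (0.280568, 0.559244), (dp/dtau, dq/dtau) = (0.119757, 0.226111); Gamma_ppp = 2.379972, Gamma_ppq = 0.103302, Gamma_pqq = -0.370241, Gamma_qpp = -0.891608, Gamma_qpq = 0.507882, Gamma_qqq = 1.341845; k3 = (0.119757, 0.226111, -0.020798, -0.083321)
  k4: at (p, q) = (0.286556, 0.570561), (dp/dtau, dq/dtau) = (0.118718, 0.221935); Gamma_ppp = 2.356547, Gamma_ppq = 0.103263, Gamma_pqq = -0.365866, Gamma_qpp = -0.876255, Gamma_qpq = 0.500524, Gamma_qqq = 1.319271; k4 = (0.118718, 0.221935, -0.020634, -0.079006)
  Y <- Y + (h/6)(k1 + 2k2 + 2k3 + k4): p = 0.2866, q = 0.5706, dp/dtau = 0.1187, dq/dtau = 0.2219
step 4:
  k1: at (p, q) = (0.286555, 0.570553), (dp/dtau, dq/dtau) = (0.118717, 0.221938); Gamma_ppp = 2.356537, Gamma_ppq = 0.103269, Gamma_pqq = -0.365868, Gamma_qpp = -0.876277, Gamma_qpq = 0.500539, Gamma_qqq = 1.319278; k1 = (0.118717, 0.221938, -0.020633, -0.079009)
  k2: at (p, q) = (0.292491, 0.581650), (dp/dtau, dq/dtau) = (0.117686, 0.217988); Gamma_ppp = 2.333099, Gamma_ppq = 0.103268, Gamma_pqq = -0.361590, Gamma_qpp = -0.861827, Gamma_qpq = 0.493637, Gamma_qqq = 1.297647; k2 = (0.117686, 0.217988, -0.020429, -0.075054)
  k3: at (p, q) = (0.292440, 0.581452), (dp/dtau, dq/dtau) = (0.117696, 0.218186); Gamma_ppp = 2.333175, Gamma_ppq = 0.103349, Gamma_pqq = -0.361644, Gamma_qpp = -0.862221, Gamma_qpq = 0.493884, Gamma_qqq = 1.297914; k3 = (0.117696, 0.218186, -0.020412, -0.075209)
  k4: at (p, q) = (0.298325, 0.592371), (dp/dtau, dq/dtau) = (0.116676, 0.214417); Gamma_ppp = 2.309826, Gamma_ppq = 0.103356, Gamma_pqq = -0.357452, Gamma_qpp = -0.848498, Gamma_qpq = 0.487330, Gamma_qqq = 1.277137; k4 = (0.116676, 0.214417, -0.020182, -0.071549)
  Y <- Y + (h/6)(k1 + 2k2 + 2k3 + k4): p = 0.2983, q = 0.5924, dp/dtau = 0.1167, dq/dtau = 0.2144

Answer: p = 0.2983, q = 0.5924, dp/dtau = 0.1167, dq/dtau = 0.2144


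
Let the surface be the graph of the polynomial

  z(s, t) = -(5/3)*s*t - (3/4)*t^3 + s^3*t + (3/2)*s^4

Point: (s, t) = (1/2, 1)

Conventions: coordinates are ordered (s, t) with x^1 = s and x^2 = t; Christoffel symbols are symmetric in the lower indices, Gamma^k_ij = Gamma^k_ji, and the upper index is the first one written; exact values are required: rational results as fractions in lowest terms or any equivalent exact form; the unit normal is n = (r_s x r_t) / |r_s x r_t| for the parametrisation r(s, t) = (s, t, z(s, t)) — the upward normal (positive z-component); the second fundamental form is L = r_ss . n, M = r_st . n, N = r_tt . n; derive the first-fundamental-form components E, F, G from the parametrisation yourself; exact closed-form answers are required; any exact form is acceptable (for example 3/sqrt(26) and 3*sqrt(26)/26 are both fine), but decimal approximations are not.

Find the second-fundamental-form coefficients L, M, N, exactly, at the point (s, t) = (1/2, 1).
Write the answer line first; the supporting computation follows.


Answer: L = 180*sqrt(5633)/5633, M = -22*sqrt(5633)/5633, N = -108*sqrt(5633)/5633

z_s = -1/6, z_t = -71/24, z_ss = 15/2, z_st = -11/12, z_tt = -9/2
E = 37/36, F = 71/144, G = 5617/576; answer radicand W^2 = 5633/576
unnormalised second-form numerators: l = 15/2, m = -11/12, n = -9/2; L = l/sqrt(5633/576), and similarly M = m/sqrt(W^2), N = n/sqrt(W^2)


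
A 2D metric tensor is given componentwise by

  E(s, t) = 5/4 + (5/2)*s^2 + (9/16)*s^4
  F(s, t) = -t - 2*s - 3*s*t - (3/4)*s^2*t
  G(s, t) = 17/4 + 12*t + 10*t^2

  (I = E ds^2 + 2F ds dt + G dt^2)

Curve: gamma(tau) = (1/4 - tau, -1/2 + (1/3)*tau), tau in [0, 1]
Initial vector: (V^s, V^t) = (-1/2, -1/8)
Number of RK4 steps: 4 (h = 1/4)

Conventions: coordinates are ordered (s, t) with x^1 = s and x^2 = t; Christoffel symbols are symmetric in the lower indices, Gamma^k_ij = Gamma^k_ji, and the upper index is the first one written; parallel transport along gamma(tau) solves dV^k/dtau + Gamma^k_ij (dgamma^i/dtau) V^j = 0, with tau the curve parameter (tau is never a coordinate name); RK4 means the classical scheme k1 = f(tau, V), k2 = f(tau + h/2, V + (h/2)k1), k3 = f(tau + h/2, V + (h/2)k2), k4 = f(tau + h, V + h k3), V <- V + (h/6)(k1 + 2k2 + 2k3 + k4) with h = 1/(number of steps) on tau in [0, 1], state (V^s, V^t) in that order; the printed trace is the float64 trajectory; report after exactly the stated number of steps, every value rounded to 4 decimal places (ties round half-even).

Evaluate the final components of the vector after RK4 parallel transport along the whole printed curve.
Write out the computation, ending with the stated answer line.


gamma'(tau) = (-1, 1/3); f(tau, V)^k = -Gamma^k_ij(gamma(tau)) gamma'^i(tau) V^j; h = 1/4; intermediate values shown to 6 dp
curve data and Christoffel symbols at the stage parameters:
  tau = 0.000000: gamma = (0.250000, -0.500000), gamma' = (-1.000000, 0.333333); Gamma_sss = 0.675643, Gamma_sst = 0.000000, Gamma_stt = -1.945328, Gamma_tss = -0.775602, Gamma_tst = 0.000000, Gamma_ttt = 2.366789
  tau = 0.125000: gamma = (0.125000, -0.458333), gamma' = (-1.000000, 0.333333); Gamma_sss = 0.501625, Gamma_sst = 0.000000, Gamma_stt = -1.820498, Gamma_tss = -0.861036, Gamma_tst = 0.000000, Gamma_ttt = 2.490451
  tau = 0.250000: gamma = (0.000000, -0.416667), gamma' = (-1.000000, 0.333333); Gamma_sss = 0.295082, Gamma_sst = 0.000000, Gamma_stt = -1.652459, Gamma_tss = -0.885246, Gamma_tst = 0.000000, Gamma_ttt = 2.557377
  tau = 0.375000: gamma = (-0.125000, -0.375000), gamma' = (-1.000000, 0.333333); Gamma_sss = 0.078428, Gamma_sst = 0.000000, Gamma_stt = -1.466706, Gamma_tss = -0.850720, Gamma_tst = 0.000000, Gamma_ttt = 2.565951
  tau = 0.500000: gamma = (-0.250000, -0.333333), gamma' = (-1.000000, 0.333333); Gamma_sss = -0.128853, Gamma_sst = 0.000000, Gamma_stt = -1.284284, Gamma_tss = -0.769829, Gamma_tst = 0.000000, Gamma_ttt = 2.524334
  tau = 0.625000: gamma = (-0.375000, -0.291667), gamma' = (-1.000000, 0.333333); Gamma_sss = -0.313777, Gamma_sst = 0.000000, Gamma_stt = -1.116523, Gamma_tss = -0.659412, Gamma_tst = 0.000000, Gamma_ttt = 2.445417
  tau = 0.750000: gamma = (-0.500000, -0.250000), gamma' = (-1.000000, 0.333333); Gamma_sss = -0.469390, Gamma_sst = 0.000000, Gamma_stt = -0.966664, Gamma_tss = -0.535883, Gamma_tst = 0.000000, Gamma_ttt = 2.341943
  tau = 0.875000: gamma = (-0.625000, -0.208333), gamma' = (-1.000000, 0.333333); Gamma_sss = -0.593158, Gamma_sst = 0.000000, Gamma_stt = -0.834088, Gamma_tss = -0.412444, Gamma_tst = 0.000000, Gamma_ttt = 2.224394
  tau = 1.000000: gamma = (-0.750000, -0.166667), gamma' = (-1.000000, 0.333333); Gamma_sss = -0.685767, Gamma_sst = 0.000000, Gamma_stt = -0.717342, Gamma_tss = -0.298088, Gamma_tst = 0.000000, Gamma_ttt = 2.100793
step 0: V^s = -0.5000, V^t = -0.1250
step 1: k1 = (-0.418877, 0.486417), k2 = (-0.316035, 0.528896), k3 = (-0.306364, 0.513419), k4 = (-0.168294, 0.507565); V <- V + (h/6)(k1 + 2k2 + 2k3 + k4): V^s = -0.5763, V^t = 0.0033
step 2: k1 = (-0.168261, 0.507403), k2 = (-0.014240, 0.451140), k3 = (-0.016168, 0.440777), k4 = (0.123359, 0.351310); V <- V + (h/6)(k1 + 2k2 + 2k3 + k4): V^s = -0.5807, V^t = 0.1134
step 3: k1 = (0.123368, 0.351664), k2 = (0.235941, 0.244523), k3 = (0.226541, 0.246161), k4 = (0.302371, 0.144305); V <- V + (h/6)(k1 + 2k2 + 2k3 + k4): V^s = -0.5245, V^t = 0.1749
step 4: k1 = (0.302543, 0.144484), k2 = (0.342313, 0.057611), k3 = (0.336345, 0.063612), k4 = (0.347625, -0.002369); V <- V + (h/6)(k1 + 2k2 + 2k3 + k4): V^s = -0.4408, V^t = 0.1910

Answer: V^s = -0.4408, V^t = 0.1910


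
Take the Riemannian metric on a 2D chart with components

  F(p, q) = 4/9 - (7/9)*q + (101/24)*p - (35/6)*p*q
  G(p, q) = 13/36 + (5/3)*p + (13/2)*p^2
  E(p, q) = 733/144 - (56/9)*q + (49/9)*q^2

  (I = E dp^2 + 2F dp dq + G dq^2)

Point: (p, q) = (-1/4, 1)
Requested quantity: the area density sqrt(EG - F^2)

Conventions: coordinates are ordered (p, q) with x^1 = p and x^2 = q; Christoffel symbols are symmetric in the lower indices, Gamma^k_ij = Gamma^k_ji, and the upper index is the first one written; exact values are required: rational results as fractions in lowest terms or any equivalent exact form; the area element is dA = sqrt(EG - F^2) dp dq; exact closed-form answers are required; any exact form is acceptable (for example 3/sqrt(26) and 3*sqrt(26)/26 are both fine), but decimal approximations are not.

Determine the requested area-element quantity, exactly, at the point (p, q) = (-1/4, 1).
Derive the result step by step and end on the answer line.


E = 69/16, F = 7/96, G = 101/288; EG - F^2 = 13889/9216

Answer: sqrt(EG - F^2) = sqrt(13889)/96


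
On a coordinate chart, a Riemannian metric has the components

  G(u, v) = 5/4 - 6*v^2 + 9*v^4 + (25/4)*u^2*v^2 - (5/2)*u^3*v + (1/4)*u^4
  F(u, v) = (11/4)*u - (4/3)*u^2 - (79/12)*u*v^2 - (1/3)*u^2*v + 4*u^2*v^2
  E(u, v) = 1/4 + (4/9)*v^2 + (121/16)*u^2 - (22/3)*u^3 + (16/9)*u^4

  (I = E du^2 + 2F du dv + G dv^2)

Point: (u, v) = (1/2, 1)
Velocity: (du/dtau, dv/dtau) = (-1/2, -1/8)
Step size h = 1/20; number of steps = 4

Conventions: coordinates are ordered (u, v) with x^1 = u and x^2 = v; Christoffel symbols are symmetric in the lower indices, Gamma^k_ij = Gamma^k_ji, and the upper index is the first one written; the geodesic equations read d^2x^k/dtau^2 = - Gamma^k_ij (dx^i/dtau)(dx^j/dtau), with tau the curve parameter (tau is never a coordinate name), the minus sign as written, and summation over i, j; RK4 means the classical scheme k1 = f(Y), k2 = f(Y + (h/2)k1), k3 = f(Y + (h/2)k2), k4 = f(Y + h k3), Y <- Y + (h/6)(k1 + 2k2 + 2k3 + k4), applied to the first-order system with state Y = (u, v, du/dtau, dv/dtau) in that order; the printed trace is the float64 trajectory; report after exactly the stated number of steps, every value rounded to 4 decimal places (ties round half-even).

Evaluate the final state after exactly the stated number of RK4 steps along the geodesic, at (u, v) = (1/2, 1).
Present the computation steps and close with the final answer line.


f(Y) = (du/dtau, dv/dtau, -Gamma^u_ij Y'^i Y'^j, -Gamma^v_ij Y'^i Y'^j) with the Gammas evaluated at the stage position; h = 0.050000; intermediate values shown to 6 dp
step 0: u = 0.5000, v = 1.0000, du/dtau = -0.5000, dv/dtau = -0.1250
step 1:
  k1: at (u, v) = (0.500000, 1.000000), (du/dtau, dv/dtau) = (-0.500000, -0.125000); Gamma_uuu = 0.690126, Gamma_uuv = 0.678257, Gamma_uvv = -2.522564, Gamma_vuu = -0.185705, Gamma_vuv = 0.571892, Gamma_vvv = 1.820797; k1 = (-0.500000, -0.125000, -0.217898, -0.053510)
  k2: at (u, v) = (0.487500, 0.996875), (du/dtau, dv/dtau) = (-0.505447, -0.126338); Gamma_uuu = 0.704947, Gamma_uuv = 0.683463, Gamma_uvv = -2.519937, Gamma_vuu = -0.198493, Gamma_vuv = 0.573893, Gamma_vvv = 1.843209; k2 = (-0.505447, -0.126338, -0.227164, -0.052004)
  k3: at (u, v) = (0.487364, 0.996842), (du/dtau, dv/dtau) = (-0.505679, -0.126300); Gamma_uuu = 0.705107, Gamma_uuv = 0.683520, Gamma_uvv = -2.519905, Gamma_vuu = -0.198636, Gamma_vuv = 0.573912, Gamma_vvv = 1.843457; k3 = (-0.505679, -0.126300, -0.227416, -0.051921)
  k4: at (u, v) = (0.474716, 0.993685), (du/dtau, dv/dtau) = (-0.511371, -0.127596); Gamma_uuu = 0.719864, Gamma_uuv = 0.688692, Gamma_uvv = -2.516473, Gamma_vuu = -0.212220, Gamma_vuv = 0.575574, Gamma_vvv = 1.867199; k4 = (-0.511371, -0.127596, -0.237147, -0.050015)
  Y <- Y + (h/6)(k1 + 2k2 + 2k3 + k4): u = 0.4747, v = 0.9937, du/dtau = -0.5114, dv/dtau = -0.1276
step 2:
  k1: at (u, v) = (0.474720, 0.993684), (du/dtau, dv/dtau) = (-0.511368, -0.127595); Gamma_uuu = 0.719861, Gamma_uuv = 0.688689, Gamma_uvv = -2.516472, Gamma_vuu = -0.212216, Gamma_vuv = 0.575575, Gamma_vvv = 1.867196; k1 = (-0.511368, -0.127595, -0.237144, -0.050015)
  k2: at (u, v) = (0.461936, 0.990495), (du/dtau, dv/dtau) = (-0.517297, -0.128845); Gamma_uuu = 0.734494, Gamma_uuv = 0.693797, Gamma_uvv = -2.512113, Gamma_vuu = -0.226637, Gamma_vuv = 0.576862, Gamma_vvv = 1.892332; k2 = (-0.517297, -0.128845, -0.247329, -0.047665)
  k3: at (u, v) = (0.461787, 0.990463), (du/dtau, dv/dtau) = (-0.517552, -0.128786); Gamma_uuu = 0.734658, Gamma_uuv = 0.693858, Gamma_uvv = -2.512062, Gamma_vuu = -0.226807, Gamma_vuv = 0.576868, Gamma_vvv = 1.892617; k3 = (-0.517552, -0.128786, -0.247617, -0.047539)
  k4: at (u, v) = (0.448842, 0.987245), (du/dtau, dv/dtau) = (-0.523749, -0.129972); Gamma_uuu = 0.749120, Gamma_uuv = 0.698890, Gamma_uvv = -2.506619, Gamma_vuu = -0.242161, Gamma_vuv = 0.577716, Gamma_vvv = 1.919276; k4 = (-0.523749, -0.129972, -0.258301, -0.044647)
  Y <- Y + (h/6)(k1 + 2k2 + 2k3 + k4): u = 0.4488, v = 0.9872, du/dtau = -0.5237, dv/dtau = -0.1300
step 3:
  k1: at (u, v) = (0.448846, 0.987244), (du/dtau, dv/dtau) = (-0.523746, -0.129970); Gamma_uuu = 0.749117, Gamma_uuv = 0.698887, Gamma_uvv = -2.506619, Gamma_vuu = -0.242157, Gamma_vuv = 0.577718, Gamma_vvv = 1.919272; k1 = (-0.523746, -0.129970, -0.258296, -0.044647)
  k2: at (u, v) = (0.435753, 0.983995), (du/dtau, dv/dtau) = (-0.530204, -0.131087); Gamma_uuu = 0.763331, Gamma_uuv = 0.703806, Gamma_uvv = -2.499936, Gamma_vuu = -0.258494, Gamma_vuv = 0.578086, Gamma_vvv = 1.947529; k2 = (-0.530204, -0.131087, -0.269459, -0.041156)
  k3: at (u, v) = (0.435591, 0.983967), (du/dtau, dv/dtau) = (-0.530483, -0.130999); Gamma_uuu = 0.763493, Gamma_uuv = 0.703871, Gamma_uvv = -2.499856, Gamma_vuu = -0.258696, Gamma_vuv = 0.578073, Gamma_vvv = 1.947856; k3 = (-0.530483, -0.130999, -0.269784, -0.040970)
  k4: at (u, v) = (0.422322, 0.980694), (du/dtau, dv/dtau) = (-0.537235, -0.132019); Gamma_uuu = 0.777382, Gamma_uuv = 0.708658, Gamma_uvv = -2.491720, Gamma_vuu = -0.276131, Gamma_vuv = 0.577876, Gamma_vvv = 1.977856; k4 = (-0.537235, -0.132019, -0.281465, -0.036747)
  Y <- Y + (h/6)(k1 + 2k2 + 2k3 + k4): u = 0.4223, v = 0.9807, du/dtau = -0.5372, dv/dtau = -0.1320
step 4:
  k1: at (u, v) = (0.422327, 0.980693), (du/dtau, dv/dtau) = (-0.537232, -0.132017); Gamma_uuu = 0.777379, Gamma_uuv = 0.708655, Gamma_uvv = -2.491721, Gamma_vuu = -0.276126, Gamma_vuv = 0.577880, Gamma_vvv = 1.977852; k1 = (-0.537232, -0.132017, -0.281459, -0.036747)
  k2: at (u, v) = (0.408896, 0.977392), (du/dtau, dv/dtau) = (-0.544268, -0.132936); Gamma_uuu = 0.790841, Gamma_uuv = 0.713264, Gamma_uvv = -2.481932, Gamma_vuu = -0.294716, Gamma_vuv = 0.577069, Gamma_vvv = 2.009682; k2 = (-0.544268, -0.132936, -0.293622, -0.031717)
  k3: at (u, v) = (0.408720, 0.977369), (du/dtau, dv/dtau) = (-0.544572, -0.132810); Gamma_uuu = 0.790994, Gamma_uuv = 0.713332, Gamma_uvv = -2.481806, Gamma_vuu = -0.294957, Gamma_vuv = 0.577028, Gamma_vvv = 2.010056; k3 = (-0.544572, -0.132810, -0.293984, -0.031449)
  k4: at (u, v) = (0.395098, 0.974052), (du/dtau, dv/dtau) = (-0.551931, -0.133590); Gamma_uuu = 0.803913, Gamma_uuv = 0.717735, Gamma_uvv = -2.470074, Gamma_vuu = -0.314839, Gamma_vuv = 0.575495, Gamma_vvv = 2.043878; k4 = (-0.551931, -0.133590, -0.306653, -0.025432)
  Y <- Y + (h/6)(k1 + 2k2 + 2k3 + k4): u = 0.3951, v = 0.9741, du/dtau = -0.5519, dv/dtau = -0.1336

Answer: u = 0.3951, v = 0.9741, du/dtau = -0.5519, dv/dtau = -0.1336


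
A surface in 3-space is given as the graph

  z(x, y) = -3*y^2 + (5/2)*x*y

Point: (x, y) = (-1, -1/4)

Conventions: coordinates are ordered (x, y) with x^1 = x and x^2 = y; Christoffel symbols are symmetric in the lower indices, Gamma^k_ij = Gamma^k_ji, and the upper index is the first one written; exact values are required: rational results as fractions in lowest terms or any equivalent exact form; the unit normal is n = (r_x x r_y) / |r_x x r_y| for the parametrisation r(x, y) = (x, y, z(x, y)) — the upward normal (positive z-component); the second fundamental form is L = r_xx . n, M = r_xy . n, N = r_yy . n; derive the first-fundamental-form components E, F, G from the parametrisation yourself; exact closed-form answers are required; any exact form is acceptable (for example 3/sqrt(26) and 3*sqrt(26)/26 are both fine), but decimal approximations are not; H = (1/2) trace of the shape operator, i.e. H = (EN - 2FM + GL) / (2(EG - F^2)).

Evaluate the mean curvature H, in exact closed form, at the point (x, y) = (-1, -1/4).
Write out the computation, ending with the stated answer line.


z_x = -5/8, z_y = -1, z_xx = 0, z_xy = 5/2, z_yy = -6
E = 89/64, F = 5/8, G = 2; answer radicand W^2 = 153/64
unnormalised second-form numerators: l = 0, m = 5/2, n = -6; L = l/sqrt(153/64), and similarly M = m/sqrt(W^2), N = n/sqrt(W^2)
H = (E*n - 2*F*m + G*l) / (2*(EG - F^2)*sqrt(W^2)); E*n - 2*F*m + G*l = -367/32, EG - F^2 = 153/64, so H = (-367/153)/sqrt(153/64)

Answer: H = -2936*sqrt(17)/7803


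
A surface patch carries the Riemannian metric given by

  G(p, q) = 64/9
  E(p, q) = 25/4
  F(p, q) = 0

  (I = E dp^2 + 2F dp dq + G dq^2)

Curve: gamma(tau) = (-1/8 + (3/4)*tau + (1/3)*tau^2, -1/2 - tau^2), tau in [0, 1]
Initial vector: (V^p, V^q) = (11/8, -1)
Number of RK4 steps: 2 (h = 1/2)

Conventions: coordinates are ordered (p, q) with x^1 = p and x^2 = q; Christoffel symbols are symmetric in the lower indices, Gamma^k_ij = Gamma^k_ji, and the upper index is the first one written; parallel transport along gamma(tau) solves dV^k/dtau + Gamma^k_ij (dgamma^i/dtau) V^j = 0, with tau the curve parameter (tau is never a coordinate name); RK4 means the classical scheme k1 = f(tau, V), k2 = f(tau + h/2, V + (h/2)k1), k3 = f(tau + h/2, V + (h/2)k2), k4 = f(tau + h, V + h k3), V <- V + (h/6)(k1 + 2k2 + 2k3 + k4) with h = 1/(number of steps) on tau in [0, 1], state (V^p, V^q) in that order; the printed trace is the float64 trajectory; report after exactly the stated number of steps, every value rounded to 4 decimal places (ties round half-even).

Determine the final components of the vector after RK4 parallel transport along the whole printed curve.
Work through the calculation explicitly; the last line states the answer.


gamma'(tau) = (3/4 + (2/3)*tau, -2*tau); f(tau, V)^k = -Gamma^k_ij(gamma(tau)) gamma'^i(tau) V^j; h = 1/2; intermediate values shown to 6 dp
curve data and Christoffel symbols at the stage parameters:
  tau = 0.000000: gamma = (-0.125000, -0.500000), gamma' = (0.750000, 0.000000); Gamma_ppp = 0.000000, Gamma_ppq = 0.000000, Gamma_pqq = 0.000000, Gamma_qpp = 0.000000, Gamma_qpq = 0.000000, Gamma_qqq = 0.000000
  tau = 0.250000: gamma = (0.083333, -0.562500), gamma' = (0.916667, -0.500000); Gamma_ppp = 0.000000, Gamma_ppq = 0.000000, Gamma_pqq = 0.000000, Gamma_qpp = 0.000000, Gamma_qpq = 0.000000, Gamma_qqq = 0.000000
  tau = 0.500000: gamma = (0.333333, -0.750000), gamma' = (1.083333, -1.000000); Gamma_ppp = 0.000000, Gamma_ppq = 0.000000, Gamma_pqq = 0.000000, Gamma_qpp = 0.000000, Gamma_qpq = 0.000000, Gamma_qqq = 0.000000
  tau = 0.750000: gamma = (0.625000, -1.062500), gamma' = (1.250000, -1.500000); Gamma_ppp = 0.000000, Gamma_ppq = 0.000000, Gamma_pqq = 0.000000, Gamma_qpp = 0.000000, Gamma_qpq = 0.000000, Gamma_qqq = 0.000000
  tau = 1.000000: gamma = (0.958333, -1.500000), gamma' = (1.416667, -2.000000); Gamma_ppp = 0.000000, Gamma_ppq = 0.000000, Gamma_pqq = 0.000000, Gamma_qpp = 0.000000, Gamma_qpq = 0.000000, Gamma_qqq = 0.000000
step 0: V^p = 1.3750, V^q = -1.0000
step 1: k1 = (0.000000, 0.000000), k2 = (0.000000, 0.000000), k3 = (0.000000, 0.000000), k4 = (0.000000, 0.000000); V <- V + (h/6)(k1 + 2k2 + 2k3 + k4): V^p = 1.3750, V^q = -1.0000
step 2: k1 = (0.000000, 0.000000), k2 = (0.000000, 0.000000), k3 = (0.000000, 0.000000), k4 = (0.000000, 0.000000); V <- V + (h/6)(k1 + 2k2 + 2k3 + k4): V^p = 1.3750, V^q = -1.0000

Answer: V^p = 1.3750, V^q = -1.0000


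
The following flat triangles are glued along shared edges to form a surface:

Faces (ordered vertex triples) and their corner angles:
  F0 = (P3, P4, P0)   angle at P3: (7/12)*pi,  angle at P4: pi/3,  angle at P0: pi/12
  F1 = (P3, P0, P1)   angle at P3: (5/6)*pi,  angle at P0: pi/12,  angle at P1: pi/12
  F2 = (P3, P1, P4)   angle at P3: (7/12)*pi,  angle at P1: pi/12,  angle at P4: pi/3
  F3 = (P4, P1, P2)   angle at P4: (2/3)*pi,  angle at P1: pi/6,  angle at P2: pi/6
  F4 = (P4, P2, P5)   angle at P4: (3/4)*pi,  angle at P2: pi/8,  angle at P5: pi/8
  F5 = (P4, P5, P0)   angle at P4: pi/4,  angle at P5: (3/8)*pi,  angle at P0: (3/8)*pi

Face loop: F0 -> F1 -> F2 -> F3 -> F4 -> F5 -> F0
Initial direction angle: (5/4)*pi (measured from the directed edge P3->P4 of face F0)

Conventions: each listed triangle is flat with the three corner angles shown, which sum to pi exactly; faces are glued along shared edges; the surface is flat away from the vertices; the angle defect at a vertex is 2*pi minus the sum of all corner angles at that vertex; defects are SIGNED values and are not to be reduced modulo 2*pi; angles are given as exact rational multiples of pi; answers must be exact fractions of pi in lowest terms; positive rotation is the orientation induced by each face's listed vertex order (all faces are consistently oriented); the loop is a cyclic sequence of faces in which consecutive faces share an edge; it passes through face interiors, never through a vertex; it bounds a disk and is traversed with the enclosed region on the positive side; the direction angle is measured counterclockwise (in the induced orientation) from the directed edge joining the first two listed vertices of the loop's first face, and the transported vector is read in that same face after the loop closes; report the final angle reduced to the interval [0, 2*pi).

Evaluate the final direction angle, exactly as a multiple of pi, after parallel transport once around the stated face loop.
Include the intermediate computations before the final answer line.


enclosed vertex P3: corner angles sum to 2*pi, defect = 2*pi - 2*pi = 0
enclosed vertex P4: corner angles sum to (7/3)*pi, defect = 2*pi - (7/3)*pi = -pi/3
the rotation equals the total enclosed defect, so the final angle is initial + defects (mod 2*pi)
final angle = (5/4)*pi - pi/3 = (11/12)*pi (mod 2*pi)

Answer: final direction angle = (11/12)*pi


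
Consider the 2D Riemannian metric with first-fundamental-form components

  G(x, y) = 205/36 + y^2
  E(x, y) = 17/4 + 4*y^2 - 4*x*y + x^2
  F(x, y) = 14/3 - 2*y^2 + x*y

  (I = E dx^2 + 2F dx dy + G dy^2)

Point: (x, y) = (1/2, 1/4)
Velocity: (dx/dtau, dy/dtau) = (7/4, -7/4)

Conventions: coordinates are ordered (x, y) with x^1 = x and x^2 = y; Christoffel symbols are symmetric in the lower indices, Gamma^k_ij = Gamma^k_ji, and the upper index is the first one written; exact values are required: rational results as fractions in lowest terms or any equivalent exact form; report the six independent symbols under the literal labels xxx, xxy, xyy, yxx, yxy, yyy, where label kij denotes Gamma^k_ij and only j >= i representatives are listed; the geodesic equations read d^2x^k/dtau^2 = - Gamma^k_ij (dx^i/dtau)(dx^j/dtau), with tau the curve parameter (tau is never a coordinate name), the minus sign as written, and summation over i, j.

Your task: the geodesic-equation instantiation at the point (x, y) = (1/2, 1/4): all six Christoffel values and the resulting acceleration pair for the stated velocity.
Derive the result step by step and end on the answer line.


E = 17/4, F = 14/3, G = 829/144 at the point
E_x = 0, E_y = 0, F_x = 1/4, F_y = -1/2, G_x = 0, G_y = 1/2
EG - F^2 = 1549/576;  g^inv = (576/1549) * [[829/144, -14/3], [-14/3, 17/4]]
first-kind symbols [ij,l] = (1/2)(d_i g_jl + d_j g_il - d_l g_ij): [xx,x] = E_x/2 = 0, [xx,y] = F_x - E_y/2 = 1/4, [xy,x] = E_y/2 = 0, [xy,y] = G_x/2 = 0, [yy,x] = F_y - G_x/2 = -1/2, [yy,y] = G_y/2 = 1/4
Gamma^x_ij = (G*[ij,x] - F*[ij,y])/(EG - F^2), Gamma^y_ij = (E*[ij,y] - F*[ij,x])/(EG - F^2)
Gamma_xxx = -672/1549, Gamma_xxy = 0, Gamma_xyy = -2330/1549, Gamma_yxx = 612/1549, Gamma_yxy = 0, Gamma_yyy = 1956/1549
d^2x/dtau^2 = -(Gamma_xxx*(7/4)^2 + 2*Gamma_xxy*(7/4)*(-7/4) + Gamma_xyy*(-7/4)^2) = 73549/12392
d^2y/dtau^2 = -(Gamma_yxx*(7/4)^2 + 2*Gamma_yxy*(7/4)*(-7/4) + Gamma_yyy*(-7/4)^2) = -15729/3098

Answer: Gamma_xxx = -672/1549, Gamma_xxy = 0, Gamma_xyy = -2330/1549, Gamma_yxx = 612/1549, Gamma_yxy = 0, Gamma_yyy = 1956/1549; accelerations (d^2x/dtau^2, d^2y/dtau^2) = (73549/12392, -15729/3098)


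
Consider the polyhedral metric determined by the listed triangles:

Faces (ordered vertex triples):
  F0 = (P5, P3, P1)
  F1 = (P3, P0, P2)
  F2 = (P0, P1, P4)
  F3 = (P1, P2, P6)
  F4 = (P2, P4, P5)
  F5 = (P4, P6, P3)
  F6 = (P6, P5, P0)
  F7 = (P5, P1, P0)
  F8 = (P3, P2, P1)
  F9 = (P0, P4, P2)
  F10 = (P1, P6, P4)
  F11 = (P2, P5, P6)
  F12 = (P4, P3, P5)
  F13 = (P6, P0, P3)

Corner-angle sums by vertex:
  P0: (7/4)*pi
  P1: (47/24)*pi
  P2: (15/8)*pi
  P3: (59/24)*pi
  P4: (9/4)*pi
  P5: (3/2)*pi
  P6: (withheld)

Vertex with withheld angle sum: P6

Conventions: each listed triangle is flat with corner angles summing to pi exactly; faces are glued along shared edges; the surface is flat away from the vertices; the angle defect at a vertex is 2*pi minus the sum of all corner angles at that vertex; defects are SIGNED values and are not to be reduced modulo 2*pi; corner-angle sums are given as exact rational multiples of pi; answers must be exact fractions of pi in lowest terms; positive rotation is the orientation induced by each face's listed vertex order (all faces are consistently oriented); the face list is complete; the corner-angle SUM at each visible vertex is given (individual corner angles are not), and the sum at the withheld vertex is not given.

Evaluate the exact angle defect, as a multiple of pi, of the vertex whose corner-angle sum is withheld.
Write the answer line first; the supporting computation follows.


Answer: defect(P6) = (-5/24)*pi

V = 7, E = 21, F = 14; chi = V - E + F = 0
Gauss-Bonnet: total defect = 2*pi*chi = 0; visible defects sum to (5/24)*pi
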